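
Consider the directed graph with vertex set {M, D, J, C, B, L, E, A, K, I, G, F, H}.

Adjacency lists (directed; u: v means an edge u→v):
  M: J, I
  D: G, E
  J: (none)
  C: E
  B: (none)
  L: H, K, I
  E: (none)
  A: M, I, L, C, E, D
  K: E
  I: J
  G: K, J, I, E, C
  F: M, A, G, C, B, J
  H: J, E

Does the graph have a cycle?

No

DFS with white/gray/black marking, starting from G:
G gray
  K gray
    E gray
    E black
  K black
  J gray
  J black
  I gray
    I→J: J black — skip
  I black
  G→E: E black — skip
  C gray
    C→E: E black — skip
  C black
G black
M gray
  M→J: J black — skip
  M→I: I black — skip
M black
D gray
  D→G: G black — skip
  D→E: E black — skip
D black
B gray
B black
L gray
  H gray
    H→J: J black — skip
    H→E: E black — skip
  H black
  L→K: K black — skip
  L→I: I black — skip
L black
A gray
  A→M: M black — skip
  A→I: I black — skip
  A→L: L black — skip
  A→C: C black — skip
  A→E: E black — skip
  A→D: D black — skip
A black
F gray
  F→M: M black — skip
  F→A: A black — skip
  F→G: G black — skip
  F→C: C black — skip
  F→B: B black — skip
  F→J: J black — skip
F black
Every edge goes to a white or black vertex — no back edge, so the graph is acyclic.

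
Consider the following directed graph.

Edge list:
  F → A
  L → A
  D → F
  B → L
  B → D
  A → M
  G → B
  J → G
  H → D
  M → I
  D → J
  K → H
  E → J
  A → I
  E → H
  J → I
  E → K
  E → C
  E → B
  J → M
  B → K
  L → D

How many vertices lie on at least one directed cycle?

7

A vertex is on a directed cycle iff it belongs to a strongly connected component of size ≥ 2 (or has a self-loop).
The vertices on cycles are {B, D, G, H, J, K, L} — 7 in total.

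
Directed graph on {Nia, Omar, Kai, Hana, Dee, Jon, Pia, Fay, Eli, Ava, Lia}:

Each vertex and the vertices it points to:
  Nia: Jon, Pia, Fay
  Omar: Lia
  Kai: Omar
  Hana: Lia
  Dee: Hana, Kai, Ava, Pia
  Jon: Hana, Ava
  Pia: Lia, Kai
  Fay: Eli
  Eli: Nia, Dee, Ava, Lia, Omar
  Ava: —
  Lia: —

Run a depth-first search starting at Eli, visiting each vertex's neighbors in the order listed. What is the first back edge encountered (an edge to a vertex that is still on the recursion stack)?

DFS from Eli (visiting each vertex's neighbors in the order listed); mark gray on enter, black on exit:
Eli gray
  Nia gray
    Jon gray
      Hana gray
        Lia gray
        Lia black
      Hana black
      Ava gray
      Ava black
    Jon black
    Pia gray
      Pia→Lia: Lia black — skip
      Kai gray
        Omar gray
          Omar→Lia: Lia black — skip
        Omar black
      Kai black
    Pia black
    Fay gray
      Fay→Eli: Eli is gray → back edge
First back edge: Fay → Eli.

Fay->Eli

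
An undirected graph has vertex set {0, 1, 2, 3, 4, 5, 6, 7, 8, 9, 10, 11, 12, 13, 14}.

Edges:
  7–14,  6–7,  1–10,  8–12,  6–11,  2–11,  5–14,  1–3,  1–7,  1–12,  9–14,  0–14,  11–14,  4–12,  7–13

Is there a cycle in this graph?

DFS, tracking each vertex's parent; an edge to a visited non-parent vertex closes a cycle.
Start from 4:
visit 4 (parent –)
  visit 12 (parent 4)
    visit 1 (parent 12)
      visit 10 (parent 1)
        10–1: parent, skip
      visit 3 (parent 1)
        3–1: parent, skip
      1–12: parent, skip
      visit 7 (parent 1)
        7–1: parent, skip
        visit 14 (parent 7)
          visit 11 (parent 14)
            visit 6 (parent 11)
              6–11: parent, skip
              6–7: 7 visited and ≠ parent → cycle
Cycle: 7 – 14 – 11 – 6 – 7.

Yes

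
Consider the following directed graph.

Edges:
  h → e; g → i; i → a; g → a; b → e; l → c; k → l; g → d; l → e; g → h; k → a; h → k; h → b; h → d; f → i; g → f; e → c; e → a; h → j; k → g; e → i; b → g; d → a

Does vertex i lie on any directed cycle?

i lies on a cycle iff there is a path from i back to itself.
Exploring from i, it never reaches itself; equivalently, its strongly connected component is a singleton.

No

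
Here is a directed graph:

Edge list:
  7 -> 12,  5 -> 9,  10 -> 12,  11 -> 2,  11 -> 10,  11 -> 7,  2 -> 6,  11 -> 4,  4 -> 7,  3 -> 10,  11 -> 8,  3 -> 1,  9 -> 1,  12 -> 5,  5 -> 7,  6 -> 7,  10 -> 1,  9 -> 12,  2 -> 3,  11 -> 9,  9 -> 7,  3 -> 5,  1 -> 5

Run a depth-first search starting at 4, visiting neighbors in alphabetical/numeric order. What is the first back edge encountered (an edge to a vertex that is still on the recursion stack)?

5→7

DFS from 4 (visiting neighbors in alphabetical/numeric order); mark gray on enter, black on exit:
4 gray
  7 gray
    12 gray
      5 gray
        5→7: 7 is gray → back edge
First back edge: 5 → 7.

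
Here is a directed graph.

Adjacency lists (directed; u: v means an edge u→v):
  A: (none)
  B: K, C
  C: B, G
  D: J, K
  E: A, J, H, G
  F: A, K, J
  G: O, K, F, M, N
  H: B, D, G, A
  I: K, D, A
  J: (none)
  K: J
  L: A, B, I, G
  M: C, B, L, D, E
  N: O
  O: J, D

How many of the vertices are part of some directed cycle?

7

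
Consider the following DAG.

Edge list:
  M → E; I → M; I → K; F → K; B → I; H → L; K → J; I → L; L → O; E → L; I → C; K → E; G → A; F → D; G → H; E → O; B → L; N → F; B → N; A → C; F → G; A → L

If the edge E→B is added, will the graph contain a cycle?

Adding E→B creates a cycle iff B can already reach E.
Path from B: B → I → M → E.
So B → … → E → B is a cycle.

Yes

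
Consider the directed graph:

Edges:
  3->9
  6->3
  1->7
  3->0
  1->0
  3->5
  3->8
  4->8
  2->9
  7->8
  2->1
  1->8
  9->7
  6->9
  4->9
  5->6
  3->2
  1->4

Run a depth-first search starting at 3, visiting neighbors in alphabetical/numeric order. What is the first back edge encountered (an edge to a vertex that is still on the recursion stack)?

DFS from 3 (visiting neighbors in alphabetical/numeric order); mark gray on enter, black on exit:
3 gray
  0 gray
  0 black
  2 gray
    1 gray
      1→0: 0 black — skip
      4 gray
        8 gray
        8 black
        9 gray
          7 gray
            7→8: 8 black — skip
          7 black
        9 black
      4 black
      1→7: 7 black — skip
      1→8: 8 black — skip
    1 black
    2→9: 9 black — skip
  2 black
  5 gray
    6 gray
      6→3: 3 is gray → back edge
First back edge: 6 → 3.

6→3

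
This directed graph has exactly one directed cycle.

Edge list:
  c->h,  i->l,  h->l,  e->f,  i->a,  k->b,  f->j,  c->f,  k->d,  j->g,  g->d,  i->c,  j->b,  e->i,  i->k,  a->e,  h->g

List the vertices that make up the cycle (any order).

DFS with gray/black marking from i:
i gray
  l gray
  l black
  c gray
    h gray
      g gray
        d gray
        d black
      g black
      h→l: l black — skip
    h black
    f gray
      j gray
        b gray
        b black
        j→g: g black — skip
      j black
    f black
  c black
  a gray
    e gray
      e→i: i is gray → back edge
Back edge closes the cycle i → a → e → i; its vertices are {a, e, i}.

a, e, i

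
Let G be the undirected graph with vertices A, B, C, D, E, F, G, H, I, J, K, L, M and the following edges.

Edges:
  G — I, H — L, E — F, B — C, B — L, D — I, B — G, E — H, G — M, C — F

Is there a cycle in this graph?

Yes

DFS, tracking each vertex's parent; an edge to a visited non-parent vertex closes a cycle.
Start from B:
visit B (parent –)
  visit C (parent B)
    C–B: parent, skip
    visit F (parent C)
      visit E (parent F)
        E–F: parent, skip
        visit H (parent E)
          H–E: parent, skip
          visit L (parent H)
            L–B: B visited and ≠ parent → cycle
Cycle: B – C – F – E – H – L – B.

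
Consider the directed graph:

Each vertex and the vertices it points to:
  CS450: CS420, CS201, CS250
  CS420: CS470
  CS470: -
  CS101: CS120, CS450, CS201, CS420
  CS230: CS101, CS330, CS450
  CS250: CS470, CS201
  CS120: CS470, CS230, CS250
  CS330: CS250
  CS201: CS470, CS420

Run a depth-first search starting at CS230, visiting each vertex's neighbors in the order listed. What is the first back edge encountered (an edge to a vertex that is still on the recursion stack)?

CS120→CS230

DFS from CS230 (visiting each vertex's neighbors in the order listed); mark gray on enter, black on exit:
CS230 gray
  CS101 gray
    CS120 gray
      CS470 gray
      CS470 black
      CS120→CS230: CS230 is gray → back edge
First back edge: CS120 → CS230.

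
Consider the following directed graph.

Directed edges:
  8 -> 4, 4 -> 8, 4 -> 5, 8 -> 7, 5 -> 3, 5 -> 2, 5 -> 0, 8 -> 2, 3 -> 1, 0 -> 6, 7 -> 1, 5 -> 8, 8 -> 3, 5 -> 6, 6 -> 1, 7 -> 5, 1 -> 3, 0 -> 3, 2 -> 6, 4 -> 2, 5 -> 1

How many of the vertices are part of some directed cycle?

6

A vertex is on a directed cycle iff it belongs to a strongly connected component of size ≥ 2 (or has a self-loop).
The vertices on cycles are {1, 3, 4, 5, 7, 8} — 6 in total.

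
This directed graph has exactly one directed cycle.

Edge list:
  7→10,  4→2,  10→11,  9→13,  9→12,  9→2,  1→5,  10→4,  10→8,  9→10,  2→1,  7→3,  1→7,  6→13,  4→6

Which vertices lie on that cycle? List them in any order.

1, 2, 4, 7, 10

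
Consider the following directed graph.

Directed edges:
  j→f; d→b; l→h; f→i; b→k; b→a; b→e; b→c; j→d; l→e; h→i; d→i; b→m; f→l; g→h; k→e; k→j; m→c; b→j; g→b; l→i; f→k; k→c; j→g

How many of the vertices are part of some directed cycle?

6

A vertex is on a directed cycle iff it belongs to a strongly connected component of size ≥ 2 (or has a self-loop).
The vertices on cycles are {b, d, f, g, j, k} — 6 in total.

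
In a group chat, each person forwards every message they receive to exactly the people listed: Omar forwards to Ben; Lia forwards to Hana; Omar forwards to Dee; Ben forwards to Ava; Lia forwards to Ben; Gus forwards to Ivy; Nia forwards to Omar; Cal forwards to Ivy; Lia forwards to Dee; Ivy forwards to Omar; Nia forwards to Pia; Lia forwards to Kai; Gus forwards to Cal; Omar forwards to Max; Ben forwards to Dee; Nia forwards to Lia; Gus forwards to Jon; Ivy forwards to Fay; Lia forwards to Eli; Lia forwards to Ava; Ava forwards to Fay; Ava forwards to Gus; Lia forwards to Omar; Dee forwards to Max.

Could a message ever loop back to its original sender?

DFS with white/gray/black marking, starting from Nia:
Nia gray
  Pia gray
  Pia black
  Lia gray
    Ava gray
      Gus gray
        Jon gray
        Jon black
        Ivy gray
          Omar gray
            Max gray
            Max black
            Ben gray
              Ben→Ava: Ava is gray → back edge
Back edge found, so a cycle exists: Ava → Gus → Ivy → Omar → Ben → Ava.

Yes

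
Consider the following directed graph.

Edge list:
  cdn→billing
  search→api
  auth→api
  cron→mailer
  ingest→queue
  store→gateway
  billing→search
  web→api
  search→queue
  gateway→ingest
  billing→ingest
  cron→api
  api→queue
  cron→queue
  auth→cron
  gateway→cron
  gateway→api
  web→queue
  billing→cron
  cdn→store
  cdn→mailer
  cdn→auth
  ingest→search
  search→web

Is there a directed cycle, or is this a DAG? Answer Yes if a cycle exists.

No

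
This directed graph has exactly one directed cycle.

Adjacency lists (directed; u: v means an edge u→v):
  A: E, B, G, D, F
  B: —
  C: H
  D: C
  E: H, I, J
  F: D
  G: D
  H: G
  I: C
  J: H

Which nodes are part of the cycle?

C, D, G, H

DFS with gray/black marking from G:
G gray
  D gray
    C gray
      H gray
        H→G: G is gray → back edge
Back edge closes the cycle G → D → C → H → G; its vertices are {C, D, G, H}.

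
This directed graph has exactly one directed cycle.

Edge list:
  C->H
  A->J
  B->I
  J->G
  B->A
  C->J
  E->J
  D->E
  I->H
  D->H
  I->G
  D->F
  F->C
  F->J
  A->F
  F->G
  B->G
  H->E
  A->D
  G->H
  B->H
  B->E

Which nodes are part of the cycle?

DFS with gray/black marking from E:
E gray
  J gray
    G gray
      H gray
        H→E: E is gray → back edge
Back edge closes the cycle E → J → G → H → E; its vertices are {E, G, H, J}.

E, G, H, J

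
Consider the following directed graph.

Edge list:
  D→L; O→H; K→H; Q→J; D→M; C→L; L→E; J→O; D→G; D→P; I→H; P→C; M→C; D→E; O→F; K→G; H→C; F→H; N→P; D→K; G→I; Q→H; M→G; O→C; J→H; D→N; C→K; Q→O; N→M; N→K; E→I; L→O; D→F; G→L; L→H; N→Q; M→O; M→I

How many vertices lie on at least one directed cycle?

A vertex is on a directed cycle iff it belongs to a strongly connected component of size ≥ 2 (or has a self-loop).
The vertices on cycles are {C, E, F, G, H, I, K, L, O} — 9 in total.

9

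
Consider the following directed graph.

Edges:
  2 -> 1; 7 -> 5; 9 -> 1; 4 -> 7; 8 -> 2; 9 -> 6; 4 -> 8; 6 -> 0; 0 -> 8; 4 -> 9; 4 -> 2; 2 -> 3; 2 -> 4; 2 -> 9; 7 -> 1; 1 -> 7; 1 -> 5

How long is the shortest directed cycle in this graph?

2

For each vertex v, BFS finds the shortest path from v back to v.
The shortest such closed walk is 4 → 2 → 4, length 2.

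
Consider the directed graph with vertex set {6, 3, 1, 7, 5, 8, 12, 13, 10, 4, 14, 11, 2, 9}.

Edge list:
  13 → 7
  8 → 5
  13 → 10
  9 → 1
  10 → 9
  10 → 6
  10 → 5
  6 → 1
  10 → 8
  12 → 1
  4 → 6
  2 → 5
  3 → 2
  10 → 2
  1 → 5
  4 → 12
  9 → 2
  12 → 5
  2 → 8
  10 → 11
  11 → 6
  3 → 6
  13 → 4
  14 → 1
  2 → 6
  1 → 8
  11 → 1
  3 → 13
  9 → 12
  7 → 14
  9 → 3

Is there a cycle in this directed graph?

DFS with white/gray/black marking, starting from 12:
12 gray
  1 gray
    8 gray
      5 gray
      5 black
    8 black
    1→5: 5 black — skip
  1 black
  12→5: 5 black — skip
12 black
6 gray
  6→1: 1 black — skip
6 black
3 gray
  13 gray
    10 gray
      10→5: 5 black — skip
      11 gray
        11→6: 6 black — skip
        11→1: 1 black — skip
      11 black
      10→6: 6 black — skip
      9 gray
        9→12: 12 black — skip
        9→3: 3 is gray → back edge
Back edge found, so a cycle exists: 3 → 13 → 10 → 9 → 3.

Yes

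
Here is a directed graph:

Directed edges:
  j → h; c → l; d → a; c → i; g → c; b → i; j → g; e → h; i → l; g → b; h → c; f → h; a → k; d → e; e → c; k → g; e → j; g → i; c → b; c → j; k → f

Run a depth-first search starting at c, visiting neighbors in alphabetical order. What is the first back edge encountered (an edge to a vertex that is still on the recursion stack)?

g→c

DFS from c (visiting neighbors in alphabetical order); mark gray on enter, black on exit:
c gray
  b gray
    i gray
      l gray
      l black
    i black
  b black
  c→i: i black — skip
  j gray
    g gray
      g→b: b black — skip
      g→c: c is gray → back edge
First back edge: g → c.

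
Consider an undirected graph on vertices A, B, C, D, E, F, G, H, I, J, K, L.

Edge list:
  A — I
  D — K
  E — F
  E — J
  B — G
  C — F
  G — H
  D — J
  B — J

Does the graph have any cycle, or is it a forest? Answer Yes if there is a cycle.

DFS, tracking each vertex's parent; an edge to a visited non-parent vertex closes a cycle.
Start from L:
visit L (parent –)
visit A (parent –)
  visit I (parent A)
    I–A: parent, skip
visit B (parent –)
  visit J (parent B)
    J–B: parent, skip
    visit E (parent J)
      visit F (parent E)
        F–E: parent, skip
        visit C (parent F)
          C–F: parent, skip
      E–J: parent, skip
    visit D (parent J)
      visit K (parent D)
        K–D: parent, skip
      D–J: parent, skip
  visit G (parent B)
    visit H (parent G)
      H–G: parent, skip
    G–B: parent, skip
No non-parent visited neighbor found — the graph is a forest.

No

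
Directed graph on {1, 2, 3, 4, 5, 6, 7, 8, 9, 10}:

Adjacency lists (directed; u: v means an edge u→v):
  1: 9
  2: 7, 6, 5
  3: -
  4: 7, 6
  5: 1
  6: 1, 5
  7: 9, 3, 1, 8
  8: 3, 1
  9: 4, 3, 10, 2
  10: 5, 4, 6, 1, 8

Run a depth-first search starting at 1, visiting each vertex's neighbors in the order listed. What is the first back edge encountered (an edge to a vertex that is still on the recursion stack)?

7→9

DFS from 1 (visiting each vertex's neighbors in the order listed); mark gray on enter, black on exit:
1 gray
  9 gray
    4 gray
      7 gray
        7→9: 9 is gray → back edge
First back edge: 7 → 9.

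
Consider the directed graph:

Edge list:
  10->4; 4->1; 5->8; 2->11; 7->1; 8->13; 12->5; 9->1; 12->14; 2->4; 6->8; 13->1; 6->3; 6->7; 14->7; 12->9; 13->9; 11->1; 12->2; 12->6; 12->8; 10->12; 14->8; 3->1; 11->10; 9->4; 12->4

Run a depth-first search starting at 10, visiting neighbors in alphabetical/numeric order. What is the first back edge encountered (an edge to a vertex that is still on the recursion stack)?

11→10

DFS from 10 (visiting neighbors in alphabetical/numeric order); mark gray on enter, black on exit:
10 gray
  4 gray
    1 gray
    1 black
  4 black
  12 gray
    2 gray
      2→4: 4 black — skip
      11 gray
        11→1: 1 black — skip
        11→10: 10 is gray → back edge
First back edge: 11 → 10.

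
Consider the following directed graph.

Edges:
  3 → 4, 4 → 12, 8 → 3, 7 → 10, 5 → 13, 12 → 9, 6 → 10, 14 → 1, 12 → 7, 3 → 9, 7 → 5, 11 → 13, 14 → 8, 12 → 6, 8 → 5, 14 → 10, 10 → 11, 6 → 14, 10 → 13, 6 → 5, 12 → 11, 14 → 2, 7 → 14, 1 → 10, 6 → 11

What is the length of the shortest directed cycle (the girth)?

For each vertex v, BFS finds the shortest path from v back to v.
The shortest such closed walk is 4 → 12 → 7 → 14 → 8 → 3 → 4, length 6.

6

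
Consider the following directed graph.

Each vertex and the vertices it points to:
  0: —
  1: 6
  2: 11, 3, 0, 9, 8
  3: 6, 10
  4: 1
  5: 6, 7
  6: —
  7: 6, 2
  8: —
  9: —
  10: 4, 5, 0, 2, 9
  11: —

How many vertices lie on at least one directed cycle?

A vertex is on a directed cycle iff it belongs to a strongly connected component of size ≥ 2 (or has a self-loop).
The vertices on cycles are {2, 3, 5, 7, 10} — 5 in total.

5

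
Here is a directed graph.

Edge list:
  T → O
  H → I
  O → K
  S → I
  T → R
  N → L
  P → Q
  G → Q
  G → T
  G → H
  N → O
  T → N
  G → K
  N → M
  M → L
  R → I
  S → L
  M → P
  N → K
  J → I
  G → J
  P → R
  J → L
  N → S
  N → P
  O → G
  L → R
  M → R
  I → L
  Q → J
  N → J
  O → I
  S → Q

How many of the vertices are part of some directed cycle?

A vertex is on a directed cycle iff it belongs to a strongly connected component of size ≥ 2 (or has a self-loop).
The vertices on cycles are {G, I, L, N, O, R, T} — 7 in total.

7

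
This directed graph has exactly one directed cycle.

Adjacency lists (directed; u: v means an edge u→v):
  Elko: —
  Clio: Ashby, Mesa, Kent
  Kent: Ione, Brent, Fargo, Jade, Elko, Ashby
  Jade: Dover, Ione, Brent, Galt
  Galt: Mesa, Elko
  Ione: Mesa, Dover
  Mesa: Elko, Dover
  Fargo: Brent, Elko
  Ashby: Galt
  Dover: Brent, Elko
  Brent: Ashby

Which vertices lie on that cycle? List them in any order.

Galt, Mesa, Ashby, Brent, Dover

DFS with gray/black marking from Brent:
Brent gray
  Ashby gray
    Galt gray
      Mesa gray
        Elko gray
        Elko black
        Dover gray
          Dover→Brent: Brent is gray → back edge
Back edge closes the cycle Brent → Ashby → Galt → Mesa → Dover → Brent; its vertices are {Galt, Mesa, Ashby, Brent, Dover}.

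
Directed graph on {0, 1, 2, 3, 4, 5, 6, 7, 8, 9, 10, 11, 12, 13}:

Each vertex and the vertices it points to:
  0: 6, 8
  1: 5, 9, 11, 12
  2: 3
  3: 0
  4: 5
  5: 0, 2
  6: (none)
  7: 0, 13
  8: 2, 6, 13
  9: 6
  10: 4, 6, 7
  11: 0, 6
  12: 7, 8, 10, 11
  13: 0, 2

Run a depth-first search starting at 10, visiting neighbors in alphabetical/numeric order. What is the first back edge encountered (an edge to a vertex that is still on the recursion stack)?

3→0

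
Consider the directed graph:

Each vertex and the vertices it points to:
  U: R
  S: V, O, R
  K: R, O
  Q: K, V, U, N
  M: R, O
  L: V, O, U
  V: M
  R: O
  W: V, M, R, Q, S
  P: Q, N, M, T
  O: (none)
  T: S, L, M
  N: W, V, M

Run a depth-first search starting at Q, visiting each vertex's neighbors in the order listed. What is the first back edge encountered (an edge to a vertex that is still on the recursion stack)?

DFS from Q (visiting each vertex's neighbors in the order listed); mark gray on enter, black on exit:
Q gray
  K gray
    R gray
      O gray
      O black
    R black
    K→O: O black — skip
  K black
  V gray
    M gray
      M→R: R black — skip
      M→O: O black — skip
    M black
  V black
  U gray
    U→R: R black — skip
  U black
  N gray
    W gray
      W→V: V black — skip
      W→M: M black — skip
      W→R: R black — skip
      W→Q: Q is gray → back edge
First back edge: W → Q.

W→Q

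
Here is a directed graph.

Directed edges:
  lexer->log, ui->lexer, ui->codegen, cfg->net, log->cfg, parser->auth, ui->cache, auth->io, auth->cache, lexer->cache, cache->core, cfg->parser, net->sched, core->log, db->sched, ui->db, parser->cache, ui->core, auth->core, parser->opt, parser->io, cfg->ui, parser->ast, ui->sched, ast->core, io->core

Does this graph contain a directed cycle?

DFS with white/gray/black marking, starting from net:
net gray
  sched gray
  sched black
net black
ui gray
  cache gray
    core gray
      log gray
        cfg gray
          cfg→net: net black — skip
          parser gray
            io gray
              io→core: core is gray → back edge
Back edge found, so a cycle exists: core → log → cfg → parser → io → core.

Yes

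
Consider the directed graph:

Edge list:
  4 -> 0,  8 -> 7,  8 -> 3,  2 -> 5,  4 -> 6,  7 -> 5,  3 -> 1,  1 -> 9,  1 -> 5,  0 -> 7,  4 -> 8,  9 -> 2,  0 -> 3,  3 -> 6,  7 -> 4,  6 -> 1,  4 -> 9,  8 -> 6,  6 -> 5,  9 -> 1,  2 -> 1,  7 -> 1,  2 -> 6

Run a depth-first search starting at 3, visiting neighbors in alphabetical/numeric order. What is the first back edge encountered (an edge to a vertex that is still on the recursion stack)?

DFS from 3 (visiting neighbors in alphabetical/numeric order); mark gray on enter, black on exit:
3 gray
  1 gray
    5 gray
    5 black
    9 gray
      9→1: 1 is gray → back edge
First back edge: 9 → 1.

9->1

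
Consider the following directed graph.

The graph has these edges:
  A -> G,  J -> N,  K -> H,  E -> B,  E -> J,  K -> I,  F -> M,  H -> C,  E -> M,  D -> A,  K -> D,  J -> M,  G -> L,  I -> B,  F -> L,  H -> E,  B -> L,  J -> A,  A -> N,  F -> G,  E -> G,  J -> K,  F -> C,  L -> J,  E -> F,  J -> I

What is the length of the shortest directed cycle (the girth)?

For each vertex v, BFS finds the shortest path from v back to v.
The shortest such closed walk is E → J → K → H → E, length 4.

4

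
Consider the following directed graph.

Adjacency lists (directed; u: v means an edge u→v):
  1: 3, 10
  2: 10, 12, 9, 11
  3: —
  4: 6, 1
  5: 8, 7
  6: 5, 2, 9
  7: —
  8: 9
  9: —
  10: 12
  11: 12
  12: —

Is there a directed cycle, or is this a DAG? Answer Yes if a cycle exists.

DFS with white/gray/black marking, starting from 3:
3 gray
3 black
1 gray
  1→3: 3 black — skip
  10 gray
    12 gray
    12 black
  10 black
1 black
2 gray
  2→10: 10 black — skip
  2→12: 12 black — skip
  9 gray
  9 black
  11 gray
    11→12: 12 black — skip
  11 black
2 black
4 gray
  6 gray
    5 gray
      8 gray
        8→9: 9 black — skip
      8 black
      7 gray
      7 black
    5 black
    6→2: 2 black — skip
    6→9: 9 black — skip
  6 black
  4→1: 1 black — skip
4 black
Every edge goes to a white or black vertex — no back edge, so the graph is acyclic.

No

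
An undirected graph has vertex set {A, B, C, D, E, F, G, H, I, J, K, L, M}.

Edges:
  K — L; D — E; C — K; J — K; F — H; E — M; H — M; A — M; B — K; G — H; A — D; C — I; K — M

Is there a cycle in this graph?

Yes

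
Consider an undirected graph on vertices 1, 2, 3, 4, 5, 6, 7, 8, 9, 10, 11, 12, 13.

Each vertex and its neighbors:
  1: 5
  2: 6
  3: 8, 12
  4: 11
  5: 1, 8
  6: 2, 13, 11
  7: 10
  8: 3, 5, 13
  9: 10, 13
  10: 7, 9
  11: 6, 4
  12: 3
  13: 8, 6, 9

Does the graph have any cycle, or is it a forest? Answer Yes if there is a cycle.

DFS, tracking each vertex's parent; an edge to a visited non-parent vertex closes a cycle.
Start from 11:
visit 11 (parent –)
  visit 6 (parent 11)
    visit 2 (parent 6)
      2–6: parent, skip
    visit 13 (parent 6)
      visit 8 (parent 13)
        visit 3 (parent 8)
          3–8: parent, skip
          visit 12 (parent 3)
            12–3: parent, skip
        visit 5 (parent 8)
          visit 1 (parent 5)
            1–5: parent, skip
          5–8: parent, skip
        8–13: parent, skip
      13–6: parent, skip
      visit 9 (parent 13)
        visit 10 (parent 9)
          visit 7 (parent 10)
            7–10: parent, skip
          10–9: parent, skip
        9–13: parent, skip
    6–11: parent, skip
  visit 4 (parent 11)
    4–11: parent, skip
No non-parent visited neighbor found — the graph is a forest.

No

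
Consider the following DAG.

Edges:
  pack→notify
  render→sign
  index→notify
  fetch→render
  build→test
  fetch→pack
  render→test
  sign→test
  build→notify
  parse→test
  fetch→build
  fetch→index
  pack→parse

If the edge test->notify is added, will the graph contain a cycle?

No

Adding test→notify creates a cycle iff notify can already reach test.
Explore from notify: no path reaches test. The graph stays acyclic.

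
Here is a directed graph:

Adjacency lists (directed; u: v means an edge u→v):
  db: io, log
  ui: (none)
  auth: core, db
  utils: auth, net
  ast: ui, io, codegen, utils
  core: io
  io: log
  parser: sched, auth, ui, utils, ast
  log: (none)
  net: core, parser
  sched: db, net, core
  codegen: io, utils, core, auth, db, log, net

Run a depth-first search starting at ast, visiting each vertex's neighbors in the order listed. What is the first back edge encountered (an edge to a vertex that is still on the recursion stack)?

sched->net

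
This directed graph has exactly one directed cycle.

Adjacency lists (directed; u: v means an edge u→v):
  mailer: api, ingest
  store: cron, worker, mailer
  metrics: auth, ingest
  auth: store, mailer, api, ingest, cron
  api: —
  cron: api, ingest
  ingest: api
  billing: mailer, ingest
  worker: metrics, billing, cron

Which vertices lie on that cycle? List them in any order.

DFS with gray/black marking from store:
store gray
  cron gray
    api gray
    api black
    ingest gray
      ingest→api: api black — skip
    ingest black
  cron black
  worker gray
    metrics gray
      auth gray
        auth→store: store is gray → back edge
Back edge closes the cycle store → worker → metrics → auth → store; its vertices are {auth, store, worker, metrics}.

auth, store, worker, metrics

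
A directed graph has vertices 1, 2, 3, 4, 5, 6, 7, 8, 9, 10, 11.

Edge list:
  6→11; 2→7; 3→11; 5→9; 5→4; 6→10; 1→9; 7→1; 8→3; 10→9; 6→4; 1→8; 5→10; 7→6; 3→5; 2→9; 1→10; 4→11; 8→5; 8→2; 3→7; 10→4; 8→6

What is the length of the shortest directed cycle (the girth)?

4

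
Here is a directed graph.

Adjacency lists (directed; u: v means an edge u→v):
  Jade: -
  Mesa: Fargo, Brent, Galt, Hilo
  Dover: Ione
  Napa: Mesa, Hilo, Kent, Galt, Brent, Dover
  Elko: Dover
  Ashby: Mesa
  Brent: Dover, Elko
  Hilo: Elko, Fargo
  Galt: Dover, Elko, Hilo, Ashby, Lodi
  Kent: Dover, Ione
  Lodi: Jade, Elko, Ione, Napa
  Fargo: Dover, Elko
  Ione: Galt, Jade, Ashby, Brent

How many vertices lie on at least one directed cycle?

12

A vertex is on a directed cycle iff it belongs to a strongly connected component of size ≥ 2 (or has a self-loop).
The vertices on cycles are {Elko, Galt, Hilo, Ione, Kent, Lodi, Mesa, Napa, Ashby, Brent, Dover, Fargo} — 12 in total.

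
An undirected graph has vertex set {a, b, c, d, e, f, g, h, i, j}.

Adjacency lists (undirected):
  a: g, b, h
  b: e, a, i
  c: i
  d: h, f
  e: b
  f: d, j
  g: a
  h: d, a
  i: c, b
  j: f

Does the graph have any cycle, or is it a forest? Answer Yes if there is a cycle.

No

DFS, tracking each vertex's parent; an edge to a visited non-parent vertex closes a cycle.
Start from j:
visit j (parent –)
  visit f (parent j)
    visit d (parent f)
      visit h (parent d)
        h–d: parent, skip
        visit a (parent h)
          visit g (parent a)
            g–a: parent, skip
          visit b (parent a)
            visit e (parent b)
              e–b: parent, skip
            b–a: parent, skip
            visit i (parent b)
              visit c (parent i)
                c–i: parent, skip
              i–b: parent, skip
          a–h: parent, skip
      d–f: parent, skip
    f–j: parent, skip
No non-parent visited neighbor found — the graph is a forest.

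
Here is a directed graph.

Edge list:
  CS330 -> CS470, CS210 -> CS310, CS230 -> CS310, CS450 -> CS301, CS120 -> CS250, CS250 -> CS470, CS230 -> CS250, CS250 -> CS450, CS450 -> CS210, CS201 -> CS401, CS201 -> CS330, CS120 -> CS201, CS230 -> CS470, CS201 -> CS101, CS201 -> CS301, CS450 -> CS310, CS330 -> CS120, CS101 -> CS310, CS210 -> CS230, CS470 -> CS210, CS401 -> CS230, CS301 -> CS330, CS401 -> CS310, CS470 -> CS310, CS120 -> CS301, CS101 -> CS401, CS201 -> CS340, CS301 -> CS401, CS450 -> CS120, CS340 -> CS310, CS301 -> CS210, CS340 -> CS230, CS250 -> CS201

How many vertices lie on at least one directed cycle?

12

A vertex is on a directed cycle iff it belongs to a strongly connected component of size ≥ 2 (or has a self-loop).
The vertices on cycles are {CS101, CS120, CS201, CS210, CS230, CS250, CS301, CS330, CS340, CS401, CS450, CS470} — 12 in total.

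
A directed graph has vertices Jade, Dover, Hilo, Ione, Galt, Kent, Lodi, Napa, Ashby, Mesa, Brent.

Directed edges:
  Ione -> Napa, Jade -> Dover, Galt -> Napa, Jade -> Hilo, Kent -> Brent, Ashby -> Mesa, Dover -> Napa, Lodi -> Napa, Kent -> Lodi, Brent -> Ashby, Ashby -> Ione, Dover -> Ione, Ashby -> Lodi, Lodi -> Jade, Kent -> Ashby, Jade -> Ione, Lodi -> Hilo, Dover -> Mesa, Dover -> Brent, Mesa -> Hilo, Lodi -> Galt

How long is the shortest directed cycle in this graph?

5

For each vertex v, BFS finds the shortest path from v back to v.
The shortest such closed walk is Ashby → Lodi → Jade → Dover → Brent → Ashby, length 5.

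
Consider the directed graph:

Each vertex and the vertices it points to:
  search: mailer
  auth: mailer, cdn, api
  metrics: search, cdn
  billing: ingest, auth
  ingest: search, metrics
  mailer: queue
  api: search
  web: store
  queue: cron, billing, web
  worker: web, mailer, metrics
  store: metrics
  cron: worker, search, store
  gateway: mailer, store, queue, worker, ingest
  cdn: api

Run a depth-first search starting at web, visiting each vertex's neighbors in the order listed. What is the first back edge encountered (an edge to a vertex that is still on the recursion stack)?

DFS from web (visiting each vertex's neighbors in the order listed); mark gray on enter, black on exit:
web gray
  store gray
    metrics gray
      search gray
        mailer gray
          queue gray
            cron gray
              worker gray
                worker→web: web is gray → back edge
First back edge: worker → web.

worker->web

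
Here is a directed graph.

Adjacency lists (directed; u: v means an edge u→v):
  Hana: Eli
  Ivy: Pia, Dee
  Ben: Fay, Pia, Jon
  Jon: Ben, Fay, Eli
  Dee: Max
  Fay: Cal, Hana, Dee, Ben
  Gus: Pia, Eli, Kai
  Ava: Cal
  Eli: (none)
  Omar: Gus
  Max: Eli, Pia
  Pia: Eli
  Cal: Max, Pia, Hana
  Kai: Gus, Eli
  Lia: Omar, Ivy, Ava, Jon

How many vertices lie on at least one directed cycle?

5

A vertex is on a directed cycle iff it belongs to a strongly connected component of size ≥ 2 (or has a self-loop).
The vertices on cycles are {Ben, Fay, Gus, Jon, Kai} — 5 in total.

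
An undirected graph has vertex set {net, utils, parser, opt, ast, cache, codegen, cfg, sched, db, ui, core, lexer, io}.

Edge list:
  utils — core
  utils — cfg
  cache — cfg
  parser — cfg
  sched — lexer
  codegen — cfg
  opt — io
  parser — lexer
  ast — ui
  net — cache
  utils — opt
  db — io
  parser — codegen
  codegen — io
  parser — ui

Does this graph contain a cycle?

Yes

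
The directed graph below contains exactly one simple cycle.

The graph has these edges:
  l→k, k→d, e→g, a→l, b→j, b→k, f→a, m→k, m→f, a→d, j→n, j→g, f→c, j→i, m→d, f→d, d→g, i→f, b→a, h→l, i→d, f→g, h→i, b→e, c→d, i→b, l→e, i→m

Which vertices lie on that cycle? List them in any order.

b, i, j

DFS with gray/black marking from i:
i gray
  f gray
    d gray
      g gray
      g black
    d black
    a gray
      a→d: d black — skip
      l gray
        k gray
          k→d: d black — skip
        k black
        e gray
          e→g: g black — skip
        e black
      l black
    a black
    c gray
      c→d: d black — skip
    c black
    f→g: g black — skip
  f black
  b gray
    b→a: a black — skip
    b→k: k black — skip
    j gray
      n gray
      n black
      j→g: g black — skip
      j→i: i is gray → back edge
Back edge closes the cycle i → b → j → i; its vertices are {b, i, j}.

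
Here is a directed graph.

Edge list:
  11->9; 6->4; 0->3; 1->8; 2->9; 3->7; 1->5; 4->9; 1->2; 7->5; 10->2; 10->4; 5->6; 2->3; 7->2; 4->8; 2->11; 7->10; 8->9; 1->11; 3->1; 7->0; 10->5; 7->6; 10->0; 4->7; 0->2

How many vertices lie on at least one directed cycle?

A vertex is on a directed cycle iff it belongs to a strongly connected component of size ≥ 2 (or has a self-loop).
The vertices on cycles are {0, 1, 2, 3, 4, 5, 6, 7, 10} — 9 in total.

9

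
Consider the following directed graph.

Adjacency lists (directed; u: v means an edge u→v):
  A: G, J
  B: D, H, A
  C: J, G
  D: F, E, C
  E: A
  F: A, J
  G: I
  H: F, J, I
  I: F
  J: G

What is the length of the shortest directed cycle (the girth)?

For each vertex v, BFS finds the shortest path from v back to v.
The shortest such closed walk is I → F → A → G → I, length 4.

4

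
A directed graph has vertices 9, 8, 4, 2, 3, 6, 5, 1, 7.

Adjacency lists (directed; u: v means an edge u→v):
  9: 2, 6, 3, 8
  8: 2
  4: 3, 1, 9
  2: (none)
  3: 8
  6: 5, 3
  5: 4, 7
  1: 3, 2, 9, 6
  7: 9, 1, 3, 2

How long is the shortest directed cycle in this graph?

4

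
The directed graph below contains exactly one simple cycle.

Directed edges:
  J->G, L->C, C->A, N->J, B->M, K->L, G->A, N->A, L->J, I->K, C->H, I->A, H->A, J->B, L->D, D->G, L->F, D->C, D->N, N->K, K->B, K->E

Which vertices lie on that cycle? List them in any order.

D, K, L, N

DFS with gray/black marking from K:
K gray
  E gray
  E black
  L gray
    J gray
      B gray
        M gray
        M black
      B black
      G gray
        A gray
        A black
      G black
    J black
    D gray
      C gray
        H gray
          H→A: A black — skip
        H black
        C→A: A black — skip
      C black
      D→G: G black — skip
      N gray
        N→A: A black — skip
        N→K: K is gray → back edge
Back edge closes the cycle K → L → D → N → K; its vertices are {D, K, L, N}.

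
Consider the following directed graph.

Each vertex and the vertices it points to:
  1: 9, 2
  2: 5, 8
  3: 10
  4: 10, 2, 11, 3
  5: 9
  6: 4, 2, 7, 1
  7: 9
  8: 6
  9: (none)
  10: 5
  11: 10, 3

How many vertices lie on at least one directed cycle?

A vertex is on a directed cycle iff it belongs to a strongly connected component of size ≥ 2 (or has a self-loop).
The vertices on cycles are {1, 2, 4, 6, 8} — 5 in total.

5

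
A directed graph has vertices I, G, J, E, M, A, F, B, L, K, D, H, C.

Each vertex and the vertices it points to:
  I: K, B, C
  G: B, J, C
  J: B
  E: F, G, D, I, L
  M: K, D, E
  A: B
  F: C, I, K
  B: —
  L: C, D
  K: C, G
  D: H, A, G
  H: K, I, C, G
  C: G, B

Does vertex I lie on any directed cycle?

I lies on a cycle iff there is a path from I back to itself.
Exploring from I, it never reaches itself; equivalently, its strongly connected component is a singleton.

No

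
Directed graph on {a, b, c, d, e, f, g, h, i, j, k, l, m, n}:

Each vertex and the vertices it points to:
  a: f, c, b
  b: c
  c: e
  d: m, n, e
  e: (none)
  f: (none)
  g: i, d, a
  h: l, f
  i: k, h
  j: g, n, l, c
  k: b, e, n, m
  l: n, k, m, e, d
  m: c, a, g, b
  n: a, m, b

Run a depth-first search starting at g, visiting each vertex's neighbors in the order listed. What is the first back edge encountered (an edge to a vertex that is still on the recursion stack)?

m->g

DFS from g (visiting each vertex's neighbors in the order listed); mark gray on enter, black on exit:
g gray
  i gray
    k gray
      b gray
        c gray
          e gray
          e black
        c black
      b black
      k→e: e black — skip
      n gray
        a gray
          f gray
          f black
          a→c: c black — skip
          a→b: b black — skip
        a black
        m gray
          m→c: c black — skip
          m→a: a black — skip
          m→g: g is gray → back edge
First back edge: m → g.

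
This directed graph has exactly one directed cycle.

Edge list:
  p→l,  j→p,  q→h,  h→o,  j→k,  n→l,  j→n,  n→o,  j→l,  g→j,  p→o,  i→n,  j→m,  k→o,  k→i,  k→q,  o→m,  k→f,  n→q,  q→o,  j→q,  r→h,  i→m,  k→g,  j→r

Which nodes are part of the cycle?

g, j, k

DFS with gray/black marking from k:
k gray
  o gray
    m gray
    m black
  o black
  i gray
    i→m: m black — skip
    n gray
      n→o: o black — skip
      l gray
      l black
      q gray
        h gray
          h→o: o black — skip
        h black
        q→o: o black — skip
      q black
    n black
  i black
  f gray
  f black
  k→q: q black — skip
  g gray
    j gray
      j→q: q black — skip
      j→k: k is gray → back edge
Back edge closes the cycle k → g → j → k; its vertices are {g, j, k}.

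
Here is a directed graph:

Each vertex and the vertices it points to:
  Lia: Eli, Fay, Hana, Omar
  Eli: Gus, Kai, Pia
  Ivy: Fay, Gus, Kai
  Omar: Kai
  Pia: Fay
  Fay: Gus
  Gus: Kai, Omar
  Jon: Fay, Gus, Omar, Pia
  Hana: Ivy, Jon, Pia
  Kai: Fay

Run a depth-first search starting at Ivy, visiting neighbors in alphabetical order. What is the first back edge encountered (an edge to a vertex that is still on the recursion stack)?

DFS from Ivy (visiting neighbors in alphabetical order); mark gray on enter, black on exit:
Ivy gray
  Fay gray
    Gus gray
      Kai gray
        Kai→Fay: Fay is gray → back edge
First back edge: Kai → Fay.

Kai→Fay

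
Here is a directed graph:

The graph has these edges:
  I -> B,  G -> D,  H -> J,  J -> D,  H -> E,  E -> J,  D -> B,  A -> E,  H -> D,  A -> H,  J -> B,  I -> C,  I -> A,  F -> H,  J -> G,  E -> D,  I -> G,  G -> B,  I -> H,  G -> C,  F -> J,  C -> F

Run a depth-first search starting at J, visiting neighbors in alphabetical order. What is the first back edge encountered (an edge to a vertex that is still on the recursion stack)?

DFS from J (visiting neighbors in alphabetical order); mark gray on enter, black on exit:
J gray
  B gray
  B black
  D gray
    D→B: B black — skip
  D black
  G gray
    G→B: B black — skip
    C gray
      F gray
        H gray
          H→D: D black — skip
          E gray
            E→D: D black — skip
            E→J: J is gray → back edge
First back edge: E → J.

E→J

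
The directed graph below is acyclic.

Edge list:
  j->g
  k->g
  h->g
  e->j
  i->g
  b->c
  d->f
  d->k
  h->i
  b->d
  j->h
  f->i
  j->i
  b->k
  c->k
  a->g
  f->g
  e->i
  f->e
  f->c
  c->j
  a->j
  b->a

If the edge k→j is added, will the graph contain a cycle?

Adding k→j creates a cycle iff j can already reach k.
Explore from j: no path reaches k. The graph stays acyclic.

No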